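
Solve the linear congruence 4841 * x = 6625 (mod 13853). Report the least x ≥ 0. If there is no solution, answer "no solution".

First find gcd(4841, 13853):
13853 = 2*4841 + 4171
4841 = 1*4171 + 670
4171 = 6*670 + 151
670 = 4*151 + 66
151 = 2*66 + 19
66 = 3*19 + 9
19 = 2*9 + 1
9 = 9*1 + 0
gcd = 1, so a unique solution mod 13853 exists.
Back-substitute for the Bézout coefficients:
1 = 19 − 2·9
1 = −2·66 + 7·19
1 = 7·151 − 16·66
1 = −16·670 + 71·151
1 = 71·4171 − 442·670
1 = −442·4841 + 513·4171
1 = 513·13853 − 1468·4841
So 4841·(-1468) ≡ 1 (mod 13853), giving 4841⁻¹ ≡ 12385.
x ≡ 4841⁻¹·6625 ≡ 12385·6625 ≡ 13159 (mod 13853).

13159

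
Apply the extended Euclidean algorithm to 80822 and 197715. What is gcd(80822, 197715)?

7

Apply Euclid's algorithm to 197715 and 80822:
197715 = 2·80822 + 36071
80822 = 2·36071 + 8680
36071 = 4·8680 + 1351
8680 = 6·1351 + 574
1351 = 2·574 + 203
574 = 2·203 + 168
203 = 1·168 + 35
168 = 4·35 + 28
35 = 1·28 + 7
28 = 4·7 + 0
gcd(80822, 197715) = 7.
Working backward:
7 = 35 − 28
7 = −168 + 5·35
7 = 5·203 − 6·168
7 = −6·574 + 17·203
7 = 17·1351 − 40·574
7 = −40·8680 + 257·1351
7 = 257·36071 − 1068·8680
7 = −1068·80822 + 2393·36071
7 = 2393·197715 − 5854·80822
So 7 = (2393)·197715 + (-5854)·80822.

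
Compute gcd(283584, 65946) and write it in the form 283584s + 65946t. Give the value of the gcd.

Repeated division:
283584 = 4*65946 + 19800
65946 = 3*19800 + 6546
19800 = 3*6546 + 162
6546 = 40*162 + 66
162 = 2*66 + 30
66 = 2*30 + 6
30 = 5*6 + 0
gcd(283584, 65946) = 6.
Working backward:
6 = 66 − 2·30
6 = −2·162 + 5·66
6 = 5·6546 − 202·162
6 = −202·19800 + 611·6546
6 = 611·65946 − 2035·19800
6 = −2035·283584 + 8751·65946
So 6 = (-2035)·283584 + (8751)·65946.

6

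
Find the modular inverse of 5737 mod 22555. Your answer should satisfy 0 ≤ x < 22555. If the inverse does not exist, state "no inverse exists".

gcd(22555, 5737) by repeated division:
22555 = 3·5737 + 5344
5737 = 1·5344 + 393
5344 = 13·393 + 235
393 = 1·235 + 158
235 = 1·158 + 77
158 = 2·77 + 4
77 = 19·4 + 1
4 = 4·1 + 0
gcd = 1, so the inverse exists. Back-substitute:
1 = 77 − 19·4
1 = −19·158 + 39·77
1 = 39·235 − 58·158
1 = −58·393 + 97·235
1 = 97·5344 − 1319·393
1 = −1319·5737 + 1416·5344
1 = 1416·22555 − 5567·5737
Thus 5737·(-5567) ≡ 1 (mod 22555); reducing, -5567 mod 22555 = 16988.

16988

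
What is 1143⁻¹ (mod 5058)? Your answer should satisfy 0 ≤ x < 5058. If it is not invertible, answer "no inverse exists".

Compute gcd(1143, 5058):
5058 = 4×1143 + 486
1143 = 2×486 + 171
486 = 2×171 + 144
171 = 1×144 + 27
144 = 5×27 + 9
27 = 3×9 + 0
Since gcd = 9 > 1, 1143 is not a unit mod 5058.

no inverse exists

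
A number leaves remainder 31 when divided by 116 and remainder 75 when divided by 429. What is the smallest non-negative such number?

Write x = 31 + 116·k. Then 116·k ≡ 75 − 31 ≡ 44 (mod 429).
Need 116⁻¹ mod 429. Extended Euclid on (429, 116):
429 = 3×116 + 81
116 = 1×81 + 35
81 = 2×35 + 11
35 = 3×11 + 2
11 = 5×2 + 1
2 = 2×1 + 0
Back-substitute:
1 = 11 − 5·2
1 = −5·35 + 16·11
1 = 16·81 − 37·35
1 = −37·116 + 53·81
1 = 53·429 − 196·116
116⁻¹ ≡ 233 (mod 429), so k ≡ 233·44 ≡ 385 (mod 429).
x = 31 + 116·385 = 44691.

44691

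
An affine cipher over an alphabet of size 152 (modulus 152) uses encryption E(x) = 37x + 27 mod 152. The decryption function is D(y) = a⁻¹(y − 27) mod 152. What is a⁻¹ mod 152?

37

Extended Euclidean algorithm:
152 = 4×37 + 4
37 = 9×4 + 1
4 = 4×1 + 0
Since gcd(37, 152) = 1, back-substitute to write 1 as a combination:
1 = 37 − 9·4
1 = −9·152 + 37·37
So 37·37 ≡ 1 (mod 152).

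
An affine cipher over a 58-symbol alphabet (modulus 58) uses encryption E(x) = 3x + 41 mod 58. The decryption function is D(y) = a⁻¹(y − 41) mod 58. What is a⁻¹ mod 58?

39

Apply the Euclidean algorithm to 58 and 3:
58 = 19*3 + 1
3 = 3*1 + 0
gcd = 1, so the inverse exists. Back-substitute:
1 = 58 − 19·3
Hence 3⁻¹ ≡ -19 ≡ 39 (mod 58).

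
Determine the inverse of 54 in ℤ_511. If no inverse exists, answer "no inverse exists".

388

Apply the Euclidean algorithm to 511 and 54:
511 = 9×54 + 25
54 = 2×25 + 4
25 = 6×4 + 1
4 = 4×1 + 0
Since gcd(54, 511) = 1, back-substitute to write 1 as a combination:
1 = 25 − 6·4
1 = −6·54 + 13·25
1 = 13·511 − 123·54
So 54·(-123) ≡ 1 (mod 511), and -123 ≡ 388 (mod 511).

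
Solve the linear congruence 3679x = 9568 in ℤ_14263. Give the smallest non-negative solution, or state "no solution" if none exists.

First find gcd(3679, 14263):
14263 = 3×3679 + 3226
3679 = 1×3226 + 453
3226 = 7×453 + 55
453 = 8×55 + 13
55 = 4×13 + 3
13 = 4×3 + 1
3 = 3×1 + 0
gcd = 1, so a unique solution mod 14263 exists.
Back-substitute for the Bézout coefficients:
1 = 13 − 4·3
1 = −4·55 + 17·13
1 = 17·453 − 140·55
1 = −140·3226 + 997·453
1 = 997·3679 − 1137·3226
1 = −1137·14263 + 4408·3679
So 3679·(4408) ≡ 1 (mod 14263), giving 3679⁻¹ ≡ 4408.
x ≡ 3679⁻¹·9568 ≡ 4408·9568 ≡ 53 (mod 14263).

53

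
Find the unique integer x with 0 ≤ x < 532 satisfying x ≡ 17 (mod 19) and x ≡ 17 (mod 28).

17

Write x = 17 + 19·k. Then 19·k ≡ 17 − 17 ≡ 0 (mod 28).
Need 19⁻¹ mod 28. Extended Euclid on (28, 19):
28 = 1×19 + 9
19 = 2×9 + 1
9 = 9×1 + 0
Back-substitute:
1 = 19 − 2·9
1 = −2·28 + 3·19
19⁻¹ ≡ 3 (mod 28), so k ≡ 3·0 ≡ 0 (mod 28).
x = 17 + 19·0 = 17.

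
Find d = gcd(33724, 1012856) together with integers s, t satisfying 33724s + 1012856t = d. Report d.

Euclidean algorithm:
1012856 = 30·33724 + 1136
33724 = 29·1136 + 780
1136 = 1·780 + 356
780 = 2·356 + 68
356 = 5·68 + 16
68 = 4·16 + 4
16 = 4·4 + 0
gcd(33724, 1012856) = 4.
Express as a combination:
4 = 68 − 4·16
4 = −4·356 + 21·68
4 = 21·780 − 46·356
4 = −46·1136 + 67·780
4 = 67·33724 − 1989·1136
4 = −1989·1012856 + 59737·33724
So 4 = (-1989)·1012856 + (59737)·33724.

4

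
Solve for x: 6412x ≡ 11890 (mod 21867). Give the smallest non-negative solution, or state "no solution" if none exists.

2164

First find gcd(6412, 21867):
21867 = 3×6412 + 2631
6412 = 2×2631 + 1150
2631 = 2×1150 + 331
1150 = 3×331 + 157
331 = 2×157 + 17
157 = 9×17 + 4
17 = 4×4 + 1
4 = 4×1 + 0
gcd = 1, so a unique solution mod 21867 exists.
Back-substitute for the Bézout coefficients:
1 = 17 − 4·4
1 = −4·157 + 37·17
1 = 37·331 − 78·157
1 = −78·1150 + 271·331
1 = 271·2631 − 620·1150
1 = −620·6412 + 1511·2631
1 = 1511·21867 − 5153·6412
So 6412·(-5153) ≡ 1 (mod 21867), giving 6412⁻¹ ≡ 16714.
x ≡ 6412⁻¹·11890 ≡ 16714·11890 ≡ 2164 (mod 21867).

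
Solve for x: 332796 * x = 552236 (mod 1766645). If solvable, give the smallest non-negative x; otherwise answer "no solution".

990991

First find gcd(332796, 1766645):
1766645 = 5·332796 + 102665
332796 = 3·102665 + 24801
102665 = 4·24801 + 3461
24801 = 7·3461 + 574
3461 = 6·574 + 17
574 = 33·17 + 13
17 = 1·13 + 4
13 = 3·4 + 1
4 = 4·1 + 0
gcd = 1, so a unique solution mod 1766645 exists.
Back-substitute for the Bézout coefficients:
1 = 13 − 3·4
1 = −3·17 + 4·13
1 = 4·574 − 135·17
1 = −135·3461 + 814·574
1 = 814·24801 − 5833·3461
1 = −5833·102665 + 24146·24801
1 = 24146·332796 − 78271·102665
1 = −78271·1766645 + 415501·332796
So 332796·(415501) ≡ 1 (mod 1766645), giving 332796⁻¹ ≡ 415501.
x ≡ 332796⁻¹·552236 ≡ 415501·552236 ≡ 990991 (mod 1766645).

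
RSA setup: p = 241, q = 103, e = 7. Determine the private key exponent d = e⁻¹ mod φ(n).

φ(n) = (p−1)(q−1) = 240·102 = 24480.
Need d with 7·d ≡ 1 (mod 24480). Apply the extended Euclidean algorithm:
24480 = 3497*7 + 1
7 = 7*1 + 0
Back-substitute:
1 = 24480 − 3497·7
So 7·(-3497) ≡ 1 (mod 24480), hence d ≡ -3497 ≡ 20983 (mod 24480).

20983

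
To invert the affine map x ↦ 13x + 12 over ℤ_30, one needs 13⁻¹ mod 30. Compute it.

7

Run Euclid on (30, 13):
30 = 2*13 + 4
13 = 3*4 + 1
4 = 4*1 + 0
The gcd is 1. Working backward:
1 = 13 − 3·4
1 = −3·30 + 7·13
So 13·7 ≡ 1 (mod 30).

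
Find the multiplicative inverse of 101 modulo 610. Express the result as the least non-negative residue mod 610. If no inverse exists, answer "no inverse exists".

Apply the Euclidean algorithm to 610 and 101:
610 = 6×101 + 4
101 = 25×4 + 1
4 = 4×1 + 0
Since gcd(101, 610) = 1, back-substitute to write 1 as a combination:
1 = 101 − 25·4
1 = −25·610 + 151·101
So 101·151 ≡ 1 (mod 610).

151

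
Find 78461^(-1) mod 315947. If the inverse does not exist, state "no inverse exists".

gcd(315947, 78461) by repeated division:
315947 = 4*78461 + 2103
78461 = 37*2103 + 650
2103 = 3*650 + 153
650 = 4*153 + 38
153 = 4*38 + 1
38 = 38*1 + 0
gcd = 1, so the inverse exists. Back-substitute:
1 = 153 − 4·38
1 = −4·650 + 17·153
1 = 17·2103 − 55·650
1 = −55·78461 + 2052·2103
1 = 2052·315947 − 8263·78461
So 78461·(-8263) ≡ 1 (mod 315947), and -8263 ≡ 307684 (mod 315947).

307684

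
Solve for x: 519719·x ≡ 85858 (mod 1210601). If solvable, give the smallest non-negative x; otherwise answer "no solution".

First find gcd(519719, 1210601):
1210601 = 2×519719 + 171163
519719 = 3×171163 + 6230
171163 = 27×6230 + 2953
6230 = 2×2953 + 324
2953 = 9×324 + 37
324 = 8×37 + 28
37 = 1×28 + 9
28 = 3×9 + 1
9 = 9×1 + 0
gcd = 1, so a unique solution mod 1210601 exists.
Back-substitute for the Bézout coefficients:
1 = 28 − 3·9
1 = −3·37 + 4·28
1 = 4·324 − 35·37
1 = −35·2953 + 319·324
1 = 319·6230 − 673·2953
1 = −673·171163 + 18490·6230
1 = 18490·519719 − 56143·171163
1 = −56143·1210601 + 130776·519719
So 519719·(130776) ≡ 1 (mod 1210601), giving 519719⁻¹ ≡ 130776.
x ≡ 519719⁻¹·85858 ≡ 130776·85858 ≡ 1052134 (mod 1210601).

1052134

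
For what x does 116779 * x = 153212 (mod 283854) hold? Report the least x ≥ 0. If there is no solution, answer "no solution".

First find gcd(116779, 283854):
283854 = 2×116779 + 50296
116779 = 2×50296 + 16187
50296 = 3×16187 + 1735
16187 = 9×1735 + 572
1735 = 3×572 + 19
572 = 30×19 + 2
19 = 9×2 + 1
2 = 2×1 + 0
gcd = 1, so a unique solution mod 283854 exists.
Back-substitute for the Bézout coefficients:
1 = 19 − 9·2
1 = −9·572 + 271·19
1 = 271·1735 − 822·572
1 = −822·16187 + 7669·1735
1 = 7669·50296 − 23829·16187
1 = −23829·116779 + 55327·50296
1 = 55327·283854 − 134483·116779
So 116779·(-134483) ≡ 1 (mod 283854), giving 116779⁻¹ ≡ 149371.
x ≡ 116779⁻¹·153212 ≡ 149371·153212 ≡ 268610 (mod 283854).

268610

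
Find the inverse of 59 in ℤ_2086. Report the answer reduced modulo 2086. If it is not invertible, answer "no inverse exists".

Extended Euclidean algorithm:
2086 = 35×59 + 21
59 = 2×21 + 17
21 = 1×17 + 4
17 = 4×4 + 1
4 = 4×1 + 0
gcd = 1, so the inverse exists. Back-substitute:
1 = 17 − 4·4
1 = −4·21 + 5·17
1 = 5·59 − 14·21
1 = −14·2086 + 495·59
So 59·495 ≡ 1 (mod 2086).

495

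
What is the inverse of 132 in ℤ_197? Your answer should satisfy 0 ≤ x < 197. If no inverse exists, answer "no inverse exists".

Apply the Euclidean algorithm to 197 and 132:
197 = 1×132 + 65
132 = 2×65 + 2
65 = 32×2 + 1
2 = 2×1 + 0
Since gcd(132, 197) = 1, back-substitute to write 1 as a combination:
1 = 65 − 32·2
1 = −32·132 + 65·65
1 = 65·197 − 97·132
Hence 132⁻¹ ≡ -97 ≡ 100 (mod 197).

100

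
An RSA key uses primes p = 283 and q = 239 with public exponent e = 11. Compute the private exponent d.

12203

φ(n) = (p−1)(q−1) = 282·238 = 67116.
Need d with 11·d ≡ 1 (mod 67116). Apply the extended Euclidean algorithm:
67116 = 6101×11 + 5
11 = 2×5 + 1
5 = 5×1 + 0
Back-substitute:
1 = 11 − 2·5
1 = −2·67116 + 12203·11
So 11·12203 ≡ 1 (mod 67116), hence d = 12203.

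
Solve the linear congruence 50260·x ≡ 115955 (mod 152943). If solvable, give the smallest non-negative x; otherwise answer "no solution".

5708

First find gcd(50260, 152943):
152943 = 3·50260 + 2163
50260 = 23·2163 + 511
2163 = 4·511 + 119
511 = 4·119 + 35
119 = 3·35 + 14
35 = 2·14 + 7
14 = 2·7 + 0
gcd = 7 and 7 | 115955, so solutions exist. Divide through by 7: 7180x ≡ 16565 (mod 21849).
Now find 7180⁻¹ mod 21849:
21849 = 3·7180 + 309
7180 = 23·309 + 73
309 = 4·73 + 17
73 = 4·17 + 5
17 = 3·5 + 2
5 = 2·2 + 1
2 = 2·1 + 0
Back-substitute:
1 = 5 − 2·2
1 = −2·17 + 7·5
1 = 7·73 − 30·17
1 = −30·309 + 127·73
1 = 127·7180 − 2951·309
1 = −2951·21849 + 8980·7180
So 7180⁻¹ ≡ 8980 (mod 21849).
Then x ≡ 8980·16565 ≡ 5708 (mod 21849); the smallest non-negative solution is x = 5708.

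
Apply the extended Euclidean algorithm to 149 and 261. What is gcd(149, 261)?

1

Apply Euclid's algorithm to 261 and 149:
261 = 1·149 + 112
149 = 1·112 + 37
112 = 3·37 + 1
37 = 37·1 + 0
gcd(149, 261) = 1.
Back-substituting:
1 = 112 − 3·37
1 = −3·149 + 4·112
1 = 4·261 − 7·149
So 1 = (4)·261 + (-7)·149.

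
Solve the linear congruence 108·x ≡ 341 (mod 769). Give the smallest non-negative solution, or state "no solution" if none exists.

53

First find gcd(108, 769):
769 = 7·108 + 13
108 = 8·13 + 4
13 = 3·4 + 1
4 = 4·1 + 0
gcd = 1, so a unique solution mod 769 exists.
Back-substitute for the Bézout coefficients:
1 = 13 − 3·4
1 = −3·108 + 25·13
1 = 25·769 − 178·108
So 108·(-178) ≡ 1 (mod 769), giving 108⁻¹ ≡ 591.
x ≡ 108⁻¹·341 ≡ 591·341 ≡ 53 (mod 769).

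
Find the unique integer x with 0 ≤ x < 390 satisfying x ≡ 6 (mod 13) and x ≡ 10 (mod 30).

370

Write x = 6 + 13·k. Then 13·k ≡ 10 − 6 ≡ 4 (mod 30).
Need 13⁻¹ mod 30. Extended Euclid on (30, 13):
30 = 2×13 + 4
13 = 3×4 + 1
4 = 4×1 + 0
Back-substitute:
1 = 13 − 3·4
1 = −3·30 + 7·13
13⁻¹ ≡ 7 (mod 30), so k ≡ 7·4 ≡ 28 (mod 30).
x = 6 + 13·28 = 370.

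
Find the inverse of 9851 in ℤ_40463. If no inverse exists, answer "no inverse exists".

Extended Euclidean algorithm:
40463 = 4*9851 + 1059
9851 = 9*1059 + 320
1059 = 3*320 + 99
320 = 3*99 + 23
99 = 4*23 + 7
23 = 3*7 + 2
7 = 3*2 + 1
2 = 2*1 + 0
Since gcd(9851, 40463) = 1, back-substitute to write 1 as a combination:
1 = 7 − 3·2
1 = −3·23 + 10·7
1 = 10·99 − 43·23
1 = −43·320 + 139·99
1 = 139·1059 − 460·320
1 = −460·9851 + 4279·1059
1 = 4279·40463 − 17576·9851
So 9851·(-17576) ≡ 1 (mod 40463), and -17576 ≡ 22887 (mod 40463).

22887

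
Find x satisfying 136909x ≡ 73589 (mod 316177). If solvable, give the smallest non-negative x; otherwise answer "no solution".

First find gcd(136909, 316177):
316177 = 2*136909 + 42359
136909 = 3*42359 + 9832
42359 = 4*9832 + 3031
9832 = 3*3031 + 739
3031 = 4*739 + 75
739 = 9*75 + 64
75 = 1*64 + 11
64 = 5*11 + 9
11 = 1*9 + 2
9 = 4*2 + 1
2 = 2*1 + 0
gcd = 1, so a unique solution mod 316177 exists.
Back-substitute for the Bézout coefficients:
1 = 9 − 4·2
1 = −4·11 + 5·9
1 = 5·64 − 29·11
1 = −29·75 + 34·64
1 = 34·739 − 335·75
1 = −335·3031 + 1374·739
1 = 1374·9832 − 4457·3031
1 = −4457·42359 + 19202·9832
1 = 19202·136909 − 62063·42359
1 = −62063·316177 + 143328·136909
So 136909·(143328) ≡ 1 (mod 316177), giving 136909⁻¹ ≡ 143328.
x ≡ 136909⁻¹·73589 ≡ 143328·73589 ≡ 15649 (mod 316177).

15649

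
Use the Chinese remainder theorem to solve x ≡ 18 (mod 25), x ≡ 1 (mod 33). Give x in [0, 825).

793

Write x = 18 + 25·k. Then 25·k ≡ 1 − 18 ≡ 16 (mod 33).
Need 25⁻¹ mod 33. Extended Euclid on (33, 25):
33 = 1·25 + 8
25 = 3·8 + 1
8 = 8·1 + 0
Back-substitute:
1 = 25 − 3·8
1 = −3·33 + 4·25
25⁻¹ ≡ 4 (mod 33), so k ≡ 4·16 ≡ 31 (mod 33).
x = 18 + 25·31 = 793.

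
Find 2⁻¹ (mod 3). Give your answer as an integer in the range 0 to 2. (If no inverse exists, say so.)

Run Euclid on (3, 2):
3 = 1*2 + 1
2 = 2*1 + 0
The gcd is 1. Working backward:
1 = 3 − 2
So 2·(-1) ≡ 1 (mod 3), and -1 ≡ 2 (mod 3).

2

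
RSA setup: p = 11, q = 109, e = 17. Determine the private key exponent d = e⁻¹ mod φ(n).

φ(n) = (p−1)(q−1) = 10·108 = 1080.
Need d with 17·d ≡ 1 (mod 1080). Apply the extended Euclidean algorithm:
1080 = 63·17 + 9
17 = 1·9 + 8
9 = 1·8 + 1
8 = 8·1 + 0
Back-substitute:
1 = 9 − 8
1 = −17 + 2·9
1 = 2·1080 − 127·17
So 17·(-127) ≡ 1 (mod 1080), hence d ≡ -127 ≡ 953 (mod 1080).

953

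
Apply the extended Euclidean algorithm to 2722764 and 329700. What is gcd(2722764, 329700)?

12

Repeated division:
2722764 = 8·329700 + 85164
329700 = 3·85164 + 74208
85164 = 1·74208 + 10956
74208 = 6·10956 + 8472
10956 = 1·8472 + 2484
8472 = 3·2484 + 1020
2484 = 2·1020 + 444
1020 = 2·444 + 132
444 = 3·132 + 48
132 = 2·48 + 36
48 = 1·36 + 12
36 = 3·12 + 0
gcd(2722764, 329700) = 12.
Back-substituting:
12 = 48 − 36
12 = −132 + 3·48
12 = 3·444 − 10·132
12 = −10·1020 + 23·444
12 = 23·2484 − 56·1020
12 = −56·8472 + 191·2484
12 = 191·10956 − 247·8472
12 = −247·74208 + 1673·10956
12 = 1673·85164 − 1920·74208
12 = −1920·329700 + 7433·85164
12 = 7433·2722764 − 61384·329700
So 12 = (7433)·2722764 + (-61384)·329700.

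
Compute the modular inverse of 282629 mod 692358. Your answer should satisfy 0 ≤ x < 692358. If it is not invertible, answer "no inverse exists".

Apply the Euclidean algorithm to 692358 and 282629:
692358 = 2*282629 + 127100
282629 = 2*127100 + 28429
127100 = 4*28429 + 13384
28429 = 2*13384 + 1661
13384 = 8*1661 + 96
1661 = 17*96 + 29
96 = 3*29 + 9
29 = 3*9 + 2
9 = 4*2 + 1
2 = 2*1 + 0
The gcd is 1. Working backward:
1 = 9 − 4·2
1 = −4·29 + 13·9
1 = 13·96 − 43·29
1 = −43·1661 + 744·96
1 = 744·13384 − 5995·1661
1 = −5995·28429 + 12734·13384
1 = 12734·127100 − 56931·28429
1 = −56931·282629 + 126596·127100
1 = 126596·692358 − 310123·282629
Hence 282629⁻¹ ≡ -310123 ≡ 382235 (mod 692358).

382235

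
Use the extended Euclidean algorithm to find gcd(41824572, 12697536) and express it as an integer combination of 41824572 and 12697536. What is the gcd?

12

Apply Euclid's algorithm to 41824572 and 12697536:
41824572 = 3*12697536 + 3731964
12697536 = 3*3731964 + 1501644
3731964 = 2*1501644 + 728676
1501644 = 2*728676 + 44292
728676 = 16*44292 + 20004
44292 = 2*20004 + 4284
20004 = 4*4284 + 2868
4284 = 1*2868 + 1416
2868 = 2*1416 + 36
1416 = 39*36 + 12
36 = 3*12 + 0
gcd(41824572, 12697536) = 12.
Back-substituting:
12 = 1416 − 39·36
12 = −39·2868 + 79·1416
12 = 79·4284 − 118·2868
12 = −118·20004 + 551·4284
12 = 551·44292 − 1220·20004
12 = −1220·728676 + 20071·44292
12 = 20071·1501644 − 41362·728676
12 = −41362·3731964 + 102795·1501644
12 = 102795·12697536 − 349747·3731964
12 = −349747·41824572 + 1152036·12697536
So 12 = (-349747)·41824572 + (1152036)·12697536.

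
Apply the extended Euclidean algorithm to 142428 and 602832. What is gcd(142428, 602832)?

12

Repeated division:
602832 = 4·142428 + 33120
142428 = 4·33120 + 9948
33120 = 3·9948 + 3276
9948 = 3·3276 + 120
3276 = 27·120 + 36
120 = 3·36 + 12
36 = 3·12 + 0
gcd(142428, 602832) = 12.
Back-substituting:
12 = 120 − 3·36
12 = −3·3276 + 82·120
12 = 82·9948 − 249·3276
12 = −249·33120 + 829·9948
12 = 829·142428 − 3565·33120
12 = −3565·602832 + 15089·142428
So 12 = (-3565)·602832 + (15089)·142428.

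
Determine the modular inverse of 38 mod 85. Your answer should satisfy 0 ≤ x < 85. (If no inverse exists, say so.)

Apply the Euclidean algorithm to 85 and 38:
85 = 2·38 + 9
38 = 4·9 + 2
9 = 4·2 + 1
2 = 2·1 + 0
Since gcd(38, 85) = 1, back-substitute to write 1 as a combination:
1 = 9 − 4·2
1 = −4·38 + 17·9
1 = 17·85 − 38·38
Hence 38⁻¹ ≡ -38 ≡ 47 (mod 85).

47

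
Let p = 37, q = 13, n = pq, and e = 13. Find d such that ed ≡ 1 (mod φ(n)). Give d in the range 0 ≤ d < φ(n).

133

φ(n) = (p−1)(q−1) = 36·12 = 432.
Need d with 13·d ≡ 1 (mod 432). Apply the extended Euclidean algorithm:
432 = 33×13 + 3
13 = 4×3 + 1
3 = 3×1 + 0
Back-substitute:
1 = 13 − 4·3
1 = −4·432 + 133·13
So 13·133 ≡ 1 (mod 432), hence d = 133.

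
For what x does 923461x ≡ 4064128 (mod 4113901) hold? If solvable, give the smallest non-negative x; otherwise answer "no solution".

no solution

gcd(923461, 4113901):
4113901 = 4*923461 + 420057
923461 = 2*420057 + 83347
420057 = 5*83347 + 3322
83347 = 25*3322 + 297
3322 = 11*297 + 55
297 = 5*55 + 22
55 = 2*22 + 11
22 = 2*11 + 0
gcd = 11, but 11 ∤ 4064128, so the congruence has no solution.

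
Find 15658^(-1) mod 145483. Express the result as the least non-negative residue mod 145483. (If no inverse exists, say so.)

Run Euclid on (145483, 15658):
145483 = 9·15658 + 4561
15658 = 3·4561 + 1975
4561 = 2·1975 + 611
1975 = 3·611 + 142
611 = 4·142 + 43
142 = 3·43 + 13
43 = 3·13 + 4
13 = 3·4 + 1
4 = 4·1 + 0
The gcd is 1. Working backward:
1 = 13 − 3·4
1 = −3·43 + 10·13
1 = 10·142 − 33·43
1 = −33·611 + 142·142
1 = 142·1975 − 459·611
1 = −459·4561 + 1060·1975
1 = 1060·15658 − 3639·4561
1 = −3639·145483 + 33811·15658
So 15658·33811 ≡ 1 (mod 145483).

33811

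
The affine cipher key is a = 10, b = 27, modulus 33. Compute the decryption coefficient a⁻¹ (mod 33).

gcd(33, 10) by repeated division:
33 = 3×10 + 3
10 = 3×3 + 1
3 = 3×1 + 0
Since gcd(10, 33) = 1, back-substitute to write 1 as a combination:
1 = 10 − 3·3
1 = −3·33 + 10·10
So 10·10 ≡ 1 (mod 33).

10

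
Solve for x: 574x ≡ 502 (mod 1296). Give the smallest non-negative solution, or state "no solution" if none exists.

First find gcd(574, 1296):
1296 = 2×574 + 148
574 = 3×148 + 130
148 = 1×130 + 18
130 = 7×18 + 4
18 = 4×4 + 2
4 = 2×2 + 0
gcd = 2 and 2 | 502, so solutions exist. Divide through by 2: 287x ≡ 251 (mod 648).
Now find 287⁻¹ mod 648:
648 = 2×287 + 74
287 = 3×74 + 65
74 = 1×65 + 9
65 = 7×9 + 2
9 = 4×2 + 1
2 = 2×1 + 0
Back-substitute:
1 = 9 − 4·2
1 = −4·65 + 29·9
1 = 29·74 − 33·65
1 = −33·287 + 128·74
1 = 128·648 − 289·287
So 287·(-289) ≡ 1 (mod 648), i.e. 287⁻¹ ≡ 359.
Then x ≡ 359·251 ≡ 37 (mod 648); the smallest non-negative solution is x = 37.

37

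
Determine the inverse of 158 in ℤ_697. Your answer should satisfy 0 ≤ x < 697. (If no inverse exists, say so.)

75

Apply the Euclidean algorithm to 697 and 158:
697 = 4*158 + 65
158 = 2*65 + 28
65 = 2*28 + 9
28 = 3*9 + 1
9 = 9*1 + 0
The gcd is 1. Working backward:
1 = 28 − 3·9
1 = −3·65 + 7·28
1 = 7·158 − 17·65
1 = −17·697 + 75·158
So 158·75 ≡ 1 (mod 697).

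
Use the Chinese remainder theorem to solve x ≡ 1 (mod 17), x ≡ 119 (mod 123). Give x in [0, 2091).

Write x = 1 + 17·k. Then 17·k ≡ 119 − 1 ≡ 118 (mod 123).
Need 17⁻¹ mod 123. Extended Euclid on (123, 17):
123 = 7·17 + 4
17 = 4·4 + 1
4 = 4·1 + 0
Back-substitute:
1 = 17 − 4·4
1 = −4·123 + 29·17
17⁻¹ ≡ 29 (mod 123), so k ≡ 29·118 ≡ 101 (mod 123).
x = 1 + 17·101 = 1718.

1718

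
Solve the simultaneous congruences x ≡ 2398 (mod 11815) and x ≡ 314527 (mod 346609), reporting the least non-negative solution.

Write x = 2398 + 11815·k. Then 11815·k ≡ 314527 − 2398 ≡ 312129 (mod 346609).
Need 11815⁻¹ mod 346609. Extended Euclid on (346609, 11815):
346609 = 29×11815 + 3974
11815 = 2×3974 + 3867
3974 = 1×3867 + 107
3867 = 36×107 + 15
107 = 7×15 + 2
15 = 7×2 + 1
2 = 2×1 + 0
Back-substitute:
1 = 15 − 7·2
1 = −7·107 + 50·15
1 = 50·3867 − 1807·107
1 = −1807·3974 + 1857·3867
1 = 1857·11815 − 5521·3974
1 = −5521·346609 + 161966·11815
11815⁻¹ ≡ 161966 (mod 346609), so k ≡ 161966·312129 ≡ 323137 (mod 346609).
x = 2398 + 11815·323137 = 3817866053.

3817866053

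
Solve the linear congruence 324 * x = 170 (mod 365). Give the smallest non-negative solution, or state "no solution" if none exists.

First find gcd(324, 365):
365 = 1×324 + 41
324 = 7×41 + 37
41 = 1×37 + 4
37 = 9×4 + 1
4 = 4×1 + 0
gcd = 1, so a unique solution mod 365 exists.
Back-substitute for the Bézout coefficients:
1 = 37 − 9·4
1 = −9·41 + 10·37
1 = 10·324 − 79·41
1 = −79·365 + 89·324
So 324·(89) ≡ 1 (mod 365), giving 324⁻¹ ≡ 89.
x ≡ 324⁻¹·170 ≡ 89·170 ≡ 165 (mod 365).

165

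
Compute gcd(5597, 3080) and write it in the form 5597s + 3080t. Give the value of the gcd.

1

Apply Euclid's algorithm to 5597 and 3080:
5597 = 1·3080 + 2517
3080 = 1·2517 + 563
2517 = 4·563 + 265
563 = 2·265 + 33
265 = 8·33 + 1
33 = 33·1 + 0
gcd(5597, 3080) = 1.
Back-substituting:
1 = 265 − 8·33
1 = −8·563 + 17·265
1 = 17·2517 − 76·563
1 = −76·3080 + 93·2517
1 = 93·5597 − 169·3080
So 1 = (93)·5597 + (-169)·3080.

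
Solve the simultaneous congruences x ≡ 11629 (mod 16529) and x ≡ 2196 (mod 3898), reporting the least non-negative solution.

Write x = 11629 + 16529·k. Then 16529·k ≡ 2196 − 11629 ≡ 2261 (mod 3898).
Need 16529⁻¹ mod 3898. Extended Euclid on (3898, 937):
3898 = 4*937 + 150
937 = 6*150 + 37
150 = 4*37 + 2
37 = 18*2 + 1
2 = 2*1 + 0
Back-substitute:
1 = 37 − 18·2
1 = −18·150 + 73·37
1 = 73·937 − 456·150
1 = −456·3898 + 1897·937
16529⁻¹ ≡ 1897 (mod 3898), so k ≡ 1897·2261 ≡ 1317 (mod 3898).
x = 11629 + 16529·1317 = 21780322.

21780322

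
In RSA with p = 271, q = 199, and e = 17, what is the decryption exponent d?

22013

φ(n) = (p−1)(q−1) = 270·198 = 53460.
Need d with 17·d ≡ 1 (mod 53460). Apply the extended Euclidean algorithm:
53460 = 3144*17 + 12
17 = 1*12 + 5
12 = 2*5 + 2
5 = 2*2 + 1
2 = 2*1 + 0
Back-substitute:
1 = 5 − 2·2
1 = −2·12 + 5·5
1 = 5·17 − 7·12
1 = −7·53460 + 22013·17
So 17·22013 ≡ 1 (mod 53460), hence d = 22013.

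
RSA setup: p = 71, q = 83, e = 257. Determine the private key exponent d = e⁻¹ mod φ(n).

5673

φ(n) = (p−1)(q−1) = 70·82 = 5740.
Need d with 257·d ≡ 1 (mod 5740). Apply the extended Euclidean algorithm:
5740 = 22·257 + 86
257 = 2·86 + 85
86 = 1·85 + 1
85 = 85·1 + 0
Back-substitute:
1 = 86 − 85
1 = −257 + 3·86
1 = 3·5740 − 67·257
So 257·(-67) ≡ 1 (mod 5740), hence d ≡ -67 ≡ 5673 (mod 5740).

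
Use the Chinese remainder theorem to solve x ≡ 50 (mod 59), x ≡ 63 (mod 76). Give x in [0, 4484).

2115

Write x = 50 + 59·k. Then 59·k ≡ 63 − 50 ≡ 13 (mod 76).
Need 59⁻¹ mod 76. Extended Euclid on (76, 59):
76 = 1*59 + 17
59 = 3*17 + 8
17 = 2*8 + 1
8 = 8*1 + 0
Back-substitute:
1 = 17 − 2·8
1 = −2·59 + 7·17
1 = 7·76 − 9·59
59⁻¹ ≡ 67 (mod 76), so k ≡ 67·13 ≡ 35 (mod 76).
x = 50 + 59·35 = 2115.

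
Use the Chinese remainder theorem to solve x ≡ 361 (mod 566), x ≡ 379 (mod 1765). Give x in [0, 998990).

208649

Write x = 361 + 566·k. Then 566·k ≡ 379 − 361 ≡ 18 (mod 1765).
Need 566⁻¹ mod 1765. Extended Euclid on (1765, 566):
1765 = 3*566 + 67
566 = 8*67 + 30
67 = 2*30 + 7
30 = 4*7 + 2
7 = 3*2 + 1
2 = 2*1 + 0
Back-substitute:
1 = 7 − 3·2
1 = −3·30 + 13·7
1 = 13·67 − 29·30
1 = −29·566 + 245·67
1 = 245·1765 − 764·566
566⁻¹ ≡ 1001 (mod 1765), so k ≡ 1001·18 ≡ 368 (mod 1765).
x = 361 + 566·368 = 208649.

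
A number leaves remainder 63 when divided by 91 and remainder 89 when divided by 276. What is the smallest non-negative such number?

Write x = 63 + 91·k. Then 91·k ≡ 89 − 63 ≡ 26 (mod 276).
Need 91⁻¹ mod 276. Extended Euclid on (276, 91):
276 = 3*91 + 3
91 = 30*3 + 1
3 = 3*1 + 0
Back-substitute:
1 = 91 − 30·3
1 = −30·276 + 91·91
91⁻¹ ≡ 91 (mod 276), so k ≡ 91·26 ≡ 158 (mod 276).
x = 63 + 91·158 = 14441.

14441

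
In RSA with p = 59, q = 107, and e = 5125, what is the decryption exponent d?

φ(n) = (p−1)(q−1) = 58·106 = 6148.
Need d with 5125·d ≡ 1 (mod 6148). Apply the extended Euclidean algorithm:
6148 = 1×5125 + 1023
5125 = 5×1023 + 10
1023 = 102×10 + 3
10 = 3×3 + 1
3 = 3×1 + 0
Back-substitute:
1 = 10 − 3·3
1 = −3·1023 + 307·10
1 = 307·5125 − 1538·1023
1 = −1538·6148 + 1845·5125
So 5125·1845 ≡ 1 (mod 6148), hence d = 1845.

1845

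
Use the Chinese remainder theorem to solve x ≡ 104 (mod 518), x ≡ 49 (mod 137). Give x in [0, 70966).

Write x = 104 + 518·k. Then 518·k ≡ 49 − 104 ≡ 82 (mod 137).
Need 518⁻¹ mod 137. Extended Euclid on (137, 107):
137 = 1·107 + 30
107 = 3·30 + 17
30 = 1·17 + 13
17 = 1·13 + 4
13 = 3·4 + 1
4 = 4·1 + 0
Back-substitute:
1 = 13 − 3·4
1 = −3·17 + 4·13
1 = 4·30 − 7·17
1 = −7·107 + 25·30
1 = 25·137 − 32·107
518⁻¹ ≡ 105 (mod 137), so k ≡ 105·82 ≡ 116 (mod 137).
x = 104 + 518·116 = 60192.

60192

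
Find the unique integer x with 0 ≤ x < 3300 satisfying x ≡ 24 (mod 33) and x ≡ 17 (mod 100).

717

Write x = 24 + 33·k. Then 33·k ≡ 17 − 24 ≡ 93 (mod 100).
Need 33⁻¹ mod 100. Extended Euclid on (100, 33):
100 = 3*33 + 1
33 = 33*1 + 0
Back-substitute:
1 = 100 − 3·33
33⁻¹ ≡ 97 (mod 100), so k ≡ 97·93 ≡ 21 (mod 100).
x = 24 + 33·21 = 717.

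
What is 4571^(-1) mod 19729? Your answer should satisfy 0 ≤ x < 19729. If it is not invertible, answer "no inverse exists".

14964

Apply the Euclidean algorithm to 19729 and 4571:
19729 = 4·4571 + 1445
4571 = 3·1445 + 236
1445 = 6·236 + 29
236 = 8·29 + 4
29 = 7·4 + 1
4 = 4·1 + 0
Since gcd(4571, 19729) = 1, back-substitute to write 1 as a combination:
1 = 29 − 7·4
1 = −7·236 + 57·29
1 = 57·1445 − 349·236
1 = −349·4571 + 1104·1445
1 = 1104·19729 − 4765·4571
Thus 4571·(-4765) ≡ 1 (mod 19729); reducing, -4765 mod 19729 = 14964.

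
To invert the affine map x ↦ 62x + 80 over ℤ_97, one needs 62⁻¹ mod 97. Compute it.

gcd(97, 62) by repeated division:
97 = 1×62 + 35
62 = 1×35 + 27
35 = 1×27 + 8
27 = 3×8 + 3
8 = 2×3 + 2
3 = 1×2 + 1
2 = 2×1 + 0
gcd = 1, so the inverse exists. Back-substitute:
1 = 3 − 2
1 = −8 + 3·3
1 = 3·27 − 10·8
1 = −10·35 + 13·27
1 = 13·62 − 23·35
1 = −23·97 + 36·62
So 62·36 ≡ 1 (mod 97).

36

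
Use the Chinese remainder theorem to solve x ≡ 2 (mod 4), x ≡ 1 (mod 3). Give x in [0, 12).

10

Write x = 2 + 4·k. Then 4·k ≡ 1 − 2 ≡ 2 (mod 3).
Need 4⁻¹ mod 3. Extended Euclid on (3, 1):
3 = 3×1 + 0
4⁻¹ ≡ 1 (mod 3), so k ≡ 1·2 ≡ 2 (mod 3).
x = 2 + 4·2 = 10.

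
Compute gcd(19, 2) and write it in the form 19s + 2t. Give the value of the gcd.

1

Apply Euclid's algorithm to 19 and 2:
19 = 9*2 + 1
2 = 2*1 + 0
gcd(19, 2) = 1.
Express as a combination:
1 = 19 − 9·2
So 1 = (1)·19 + (-9)·2.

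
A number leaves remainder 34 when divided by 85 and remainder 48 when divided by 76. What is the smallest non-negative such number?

884

Write x = 34 + 85·k. Then 85·k ≡ 48 − 34 ≡ 14 (mod 76).
Need 85⁻¹ mod 76. Extended Euclid on (76, 9):
76 = 8×9 + 4
9 = 2×4 + 1
4 = 4×1 + 0
Back-substitute:
1 = 9 − 2·4
1 = −2·76 + 17·9
85⁻¹ ≡ 17 (mod 76), so k ≡ 17·14 ≡ 10 (mod 76).
x = 34 + 85·10 = 884.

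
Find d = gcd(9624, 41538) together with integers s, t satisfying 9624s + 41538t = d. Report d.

Repeated division:
41538 = 4×9624 + 3042
9624 = 3×3042 + 498
3042 = 6×498 + 54
498 = 9×54 + 12
54 = 4×12 + 6
12 = 2×6 + 0
gcd(9624, 41538) = 6.
Express as a combination:
6 = 54 − 4·12
6 = −4·498 + 37·54
6 = 37·3042 − 226·498
6 = −226·9624 + 715·3042
6 = 715·41538 − 3086·9624
So 6 = (715)·41538 + (-3086)·9624.

6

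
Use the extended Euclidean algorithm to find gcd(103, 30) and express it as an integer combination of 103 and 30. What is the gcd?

Euclidean algorithm:
103 = 3*30 + 13
30 = 2*13 + 4
13 = 3*4 + 1
4 = 4*1 + 0
gcd(103, 30) = 1.
Working backward:
1 = 13 − 3·4
1 = −3·30 + 7·13
1 = 7·103 − 24·30
So 1 = (7)·103 + (-24)·30.

1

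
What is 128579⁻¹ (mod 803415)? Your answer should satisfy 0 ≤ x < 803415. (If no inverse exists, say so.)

551054

gcd(803415, 128579) by repeated division:
803415 = 6×128579 + 31941
128579 = 4×31941 + 815
31941 = 39×815 + 156
815 = 5×156 + 35
156 = 4×35 + 16
35 = 2×16 + 3
16 = 5×3 + 1
3 = 3×1 + 0
Since gcd(128579, 803415) = 1, back-substitute to write 1 as a combination:
1 = 16 − 5·3
1 = −5·35 + 11·16
1 = 11·156 − 49·35
1 = −49·815 + 256·156
1 = 256·31941 − 10033·815
1 = −10033·128579 + 40388·31941
1 = 40388·803415 − 252361·128579
Hence 128579⁻¹ ≡ -252361 ≡ 551054 (mod 803415).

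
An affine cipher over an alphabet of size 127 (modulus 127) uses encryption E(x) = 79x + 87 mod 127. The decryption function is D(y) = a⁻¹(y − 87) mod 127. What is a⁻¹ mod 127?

Apply the Euclidean algorithm to 127 and 79:
127 = 1*79 + 48
79 = 1*48 + 31
48 = 1*31 + 17
31 = 1*17 + 14
17 = 1*14 + 3
14 = 4*3 + 2
3 = 1*2 + 1
2 = 2*1 + 0
gcd = 1, so the inverse exists. Back-substitute:
1 = 3 − 2
1 = −14 + 5·3
1 = 5·17 − 6·14
1 = −6·31 + 11·17
1 = 11·48 − 17·31
1 = −17·79 + 28·48
1 = 28·127 − 45·79
Thus 79·(-45) ≡ 1 (mod 127); reducing, -45 mod 127 = 82.

82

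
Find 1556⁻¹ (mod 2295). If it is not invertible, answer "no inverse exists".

1736

Extended Euclidean algorithm:
2295 = 1*1556 + 739
1556 = 2*739 + 78
739 = 9*78 + 37
78 = 2*37 + 4
37 = 9*4 + 1
4 = 4*1 + 0
gcd = 1, so the inverse exists. Back-substitute:
1 = 37 − 9·4
1 = −9·78 + 19·37
1 = 19·739 − 180·78
1 = −180·1556 + 379·739
1 = 379·2295 − 559·1556
Hence 1556⁻¹ ≡ -559 ≡ 1736 (mod 2295).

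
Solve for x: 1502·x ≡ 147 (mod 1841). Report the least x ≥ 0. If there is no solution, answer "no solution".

749

First find gcd(1502, 1841):
1841 = 1*1502 + 339
1502 = 4*339 + 146
339 = 2*146 + 47
146 = 3*47 + 5
47 = 9*5 + 2
5 = 2*2 + 1
2 = 2*1 + 0
gcd = 1, so a unique solution mod 1841 exists.
Back-substitute for the Bézout coefficients:
1 = 5 − 2·2
1 = −2·47 + 19·5
1 = 19·146 − 59·47
1 = −59·339 + 137·146
1 = 137·1502 − 607·339
1 = −607·1841 + 744·1502
So 1502·(744) ≡ 1 (mod 1841), giving 1502⁻¹ ≡ 744.
x ≡ 1502⁻¹·147 ≡ 744·147 ≡ 749 (mod 1841).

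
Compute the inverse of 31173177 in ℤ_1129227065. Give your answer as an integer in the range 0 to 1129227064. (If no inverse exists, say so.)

Apply the Euclidean algorithm to 1129227065 and 31173177:
1129227065 = 36×31173177 + 6992693
31173177 = 4×6992693 + 3202405
6992693 = 2×3202405 + 587883
3202405 = 5×587883 + 262990
587883 = 2×262990 + 61903
262990 = 4×61903 + 15378
61903 = 4×15378 + 391
15378 = 39×391 + 129
391 = 3×129 + 4
129 = 32×4 + 1
4 = 4×1 + 0
gcd = 1, so the inverse exists. Back-substitute:
1 = 129 − 32·4
1 = −32·391 + 97·129
1 = 97·15378 − 3815·391
1 = −3815·61903 + 15357·15378
1 = 15357·262990 − 65243·61903
1 = −65243·587883 + 145843·262990
1 = 145843·3202405 − 794458·587883
1 = −794458·6992693 + 1734759·3202405
1 = 1734759·31173177 − 7733494·6992693
1 = −7733494·1129227065 + 280140543·31173177
So 31173177·280140543 ≡ 1 (mod 1129227065).

280140543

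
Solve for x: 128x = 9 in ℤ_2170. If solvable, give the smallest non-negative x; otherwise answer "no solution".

no solution

gcd(128, 2170):
2170 = 16*128 + 122
128 = 1*122 + 6
122 = 20*6 + 2
6 = 3*2 + 0
gcd = 2, but 2 ∤ 9, so the congruence has no solution.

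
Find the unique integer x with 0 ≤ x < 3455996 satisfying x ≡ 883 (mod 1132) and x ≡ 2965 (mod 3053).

Write x = 883 + 1132·k. Then 1132·k ≡ 2965 − 883 ≡ 2082 (mod 3053).
Need 1132⁻¹ mod 3053. Extended Euclid on (3053, 1132):
3053 = 2*1132 + 789
1132 = 1*789 + 343
789 = 2*343 + 103
343 = 3*103 + 34
103 = 3*34 + 1
34 = 34*1 + 0
Back-substitute:
1 = 103 − 3·34
1 = −3·343 + 10·103
1 = 10·789 − 23·343
1 = −23·1132 + 33·789
1 = 33·3053 − 89·1132
1132⁻¹ ≡ 2964 (mod 3053), so k ≡ 2964·2082 ≡ 935 (mod 3053).
x = 883 + 1132·935 = 1059303.

1059303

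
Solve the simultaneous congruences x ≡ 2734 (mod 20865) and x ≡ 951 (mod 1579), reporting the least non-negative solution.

18509989

Write x = 2734 + 20865·k. Then 20865·k ≡ 951 − 2734 ≡ 1375 (mod 1579).
Need 20865⁻¹ mod 1579. Extended Euclid on (1579, 338):
1579 = 4·338 + 227
338 = 1·227 + 111
227 = 2·111 + 5
111 = 22·5 + 1
5 = 5·1 + 0
Back-substitute:
1 = 111 − 22·5
1 = −22·227 + 45·111
1 = 45·338 − 67·227
1 = −67·1579 + 313·338
20865⁻¹ ≡ 313 (mod 1579), so k ≡ 313·1375 ≡ 887 (mod 1579).
x = 2734 + 20865·887 = 18509989.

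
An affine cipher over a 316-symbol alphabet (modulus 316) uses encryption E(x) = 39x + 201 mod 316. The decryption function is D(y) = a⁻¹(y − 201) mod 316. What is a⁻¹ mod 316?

Extended Euclidean algorithm:
316 = 8×39 + 4
39 = 9×4 + 3
4 = 1×3 + 1
3 = 3×1 + 0
The gcd is 1. Working backward:
1 = 4 − 3
1 = −39 + 10·4
1 = 10·316 − 81·39
Thus 39·(-81) ≡ 1 (mod 316); reducing, -81 mod 316 = 235.

235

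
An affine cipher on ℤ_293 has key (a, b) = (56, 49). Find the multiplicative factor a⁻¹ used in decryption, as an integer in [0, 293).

225

Apply the Euclidean algorithm to 293 and 56:
293 = 5×56 + 13
56 = 4×13 + 4
13 = 3×4 + 1
4 = 4×1 + 0
gcd = 1, so the inverse exists. Back-substitute:
1 = 13 − 3·4
1 = −3·56 + 13·13
1 = 13·293 − 68·56
Hence 56⁻¹ ≡ -68 ≡ 225 (mod 293).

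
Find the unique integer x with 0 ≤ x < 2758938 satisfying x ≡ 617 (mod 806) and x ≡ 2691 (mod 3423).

Write x = 617 + 806·k. Then 806·k ≡ 2691 − 617 ≡ 2074 (mod 3423).
Need 806⁻¹ mod 3423. Extended Euclid on (3423, 806):
3423 = 4*806 + 199
806 = 4*199 + 10
199 = 19*10 + 9
10 = 1*9 + 1
9 = 9*1 + 0
Back-substitute:
1 = 10 − 9
1 = −199 + 20·10
1 = 20·806 − 81·199
1 = −81·3423 + 344·806
806⁻¹ ≡ 344 (mod 3423), so k ≡ 344·2074 ≡ 1472 (mod 3423).
x = 617 + 806·1472 = 1187049.

1187049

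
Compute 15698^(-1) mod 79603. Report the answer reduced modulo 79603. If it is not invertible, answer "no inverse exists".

54213

Run Euclid on (79603, 15698):
79603 = 5·15698 + 1113
15698 = 14·1113 + 116
1113 = 9·116 + 69
116 = 1·69 + 47
69 = 1·47 + 22
47 = 2·22 + 3
22 = 7·3 + 1
3 = 3·1 + 0
Since gcd(15698, 79603) = 1, back-substitute to write 1 as a combination:
1 = 22 − 7·3
1 = −7·47 + 15·22
1 = 15·69 − 22·47
1 = −22·116 + 37·69
1 = 37·1113 − 355·116
1 = −355·15698 + 5007·1113
1 = 5007·79603 − 25390·15698
Thus 15698·(-25390) ≡ 1 (mod 79603); reducing, -25390 mod 79603 = 54213.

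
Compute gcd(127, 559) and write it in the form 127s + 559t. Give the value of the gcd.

Repeated division:
559 = 4·127 + 51
127 = 2·51 + 25
51 = 2·25 + 1
25 = 25·1 + 0
gcd(127, 559) = 1.
Working backward:
1 = 51 − 2·25
1 = −2·127 + 5·51
1 = 5·559 − 22·127
So 1 = (5)·559 + (-22)·127.

1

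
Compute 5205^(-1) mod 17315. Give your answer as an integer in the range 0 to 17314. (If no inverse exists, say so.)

no inverse exists

Compute gcd(5205, 17315):
17315 = 3·5205 + 1700
5205 = 3·1700 + 105
1700 = 16·105 + 20
105 = 5·20 + 5
20 = 4·5 + 0
The gcd is 5, not 1, hence no inverse exists.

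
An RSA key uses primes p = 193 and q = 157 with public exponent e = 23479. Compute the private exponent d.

15367

φ(n) = (p−1)(q−1) = 192·156 = 29952.
Need d with 23479·d ≡ 1 (mod 29952). Apply the extended Euclidean algorithm:
29952 = 1*23479 + 6473
23479 = 3*6473 + 4060
6473 = 1*4060 + 2413
4060 = 1*2413 + 1647
2413 = 1*1647 + 766
1647 = 2*766 + 115
766 = 6*115 + 76
115 = 1*76 + 39
76 = 1*39 + 37
39 = 1*37 + 2
37 = 18*2 + 1
2 = 2*1 + 0
Back-substitute:
1 = 37 − 18·2
1 = −18·39 + 19·37
1 = 19·76 − 37·39
1 = −37·115 + 56·76
1 = 56·766 − 373·115
1 = −373·1647 + 802·766
1 = 802·2413 − 1175·1647
1 = −1175·4060 + 1977·2413
1 = 1977·6473 − 3152·4060
1 = −3152·23479 + 11433·6473
1 = 11433·29952 − 14585·23479
So 23479·(-14585) ≡ 1 (mod 29952), hence d ≡ -14585 ≡ 15367 (mod 29952).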